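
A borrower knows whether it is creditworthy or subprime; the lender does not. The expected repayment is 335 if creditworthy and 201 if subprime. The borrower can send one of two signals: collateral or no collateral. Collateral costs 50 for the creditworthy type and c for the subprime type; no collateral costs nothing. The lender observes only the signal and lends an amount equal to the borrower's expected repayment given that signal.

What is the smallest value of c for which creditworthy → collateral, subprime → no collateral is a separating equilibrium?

Under separation: collateral → creditworthy (pays 335); no collateral → subprime (pays 201).
Creditworthy: 335 − 50 = 285 ≥ 201 − 0 = 201. Holds regardless of c. ✓
Subprime: 201 − 0 ≥ 335 − c, so c ≥ 335 − 201 = 134.

134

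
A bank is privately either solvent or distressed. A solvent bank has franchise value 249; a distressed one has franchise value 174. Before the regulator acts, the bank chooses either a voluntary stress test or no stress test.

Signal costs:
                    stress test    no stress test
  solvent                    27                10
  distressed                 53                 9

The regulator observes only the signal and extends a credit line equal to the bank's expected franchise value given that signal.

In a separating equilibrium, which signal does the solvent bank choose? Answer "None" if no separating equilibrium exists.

None

Try solvent → stress test, distressed → no stress test:
  If types separate, stress test earns payment 249 and no stress test earns 174.
  Solvent: stress test gives 249 − 27 = 222; no stress test gives 174 − 10 = 164. No deviation. ✓
  Distressed: no stress test gives 174 − 9 = 165; stress test gives 249 − 53 = 196. Would deviate. ✗
Try solvent → no stress test, distressed → stress test:
  If types separate, no stress test earns payment 249 and stress test earns 174.
  Solvent: no stress test gives 249 − 10 = 239; stress test gives 174 − 27 = 147. No deviation. ✓
  Distressed: stress test gives 174 − 53 = 121; no stress test gives 249 − 9 = 240. Would deviate. ✗
Neither assignment is incentive-compatible.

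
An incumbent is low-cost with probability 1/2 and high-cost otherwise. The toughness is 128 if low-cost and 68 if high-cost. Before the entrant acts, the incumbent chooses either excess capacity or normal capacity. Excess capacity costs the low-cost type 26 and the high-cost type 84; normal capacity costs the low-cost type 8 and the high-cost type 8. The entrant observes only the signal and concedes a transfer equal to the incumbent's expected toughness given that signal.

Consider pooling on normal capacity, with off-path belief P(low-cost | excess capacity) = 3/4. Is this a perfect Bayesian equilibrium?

Yes

At the pooled signal (normal capacity) the entrant holds the prior 1/2 and pays 1/2·128 + 1/2·68 = 98. Off-path (excess capacity) belief 3/4 gives 3/4·128 + 1/4·68 = 113.
Low-cost: normal capacity gives 98 − 8 = 90; excess capacity gives 113 − 26 = 87. Stays. ✓
High-cost: normal capacity gives 98 − 8 = 90; excess capacity gives 113 − 84 = 29. Stays. ✓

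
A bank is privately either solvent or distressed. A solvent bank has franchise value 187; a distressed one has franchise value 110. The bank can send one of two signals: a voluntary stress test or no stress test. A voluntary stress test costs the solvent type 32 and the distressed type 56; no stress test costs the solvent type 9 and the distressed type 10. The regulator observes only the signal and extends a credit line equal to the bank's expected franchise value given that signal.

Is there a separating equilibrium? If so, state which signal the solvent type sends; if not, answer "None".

Try solvent → stress test, distressed → no stress test:
  Under separation the regulator infers type exactly: stress test → solvent (pays 187), no stress test → distressed (pays 110).
  Solvent: stress test gives 187 − 32 = 155; no stress test gives 110 − 9 = 101. No deviation. ✓
  Distressed: no stress test gives 110 − 10 = 100; stress test gives 187 − 56 = 131. Would deviate. ✗
Try solvent → no stress test, distressed → stress test:
  Under separation the regulator infers type exactly: no stress test → solvent (pays 187), stress test → distressed (pays 110).
  Solvent: no stress test gives 187 − 9 = 178; stress test gives 110 − 32 = 78. No deviation. ✓
  Distressed: stress test gives 110 − 56 = 54; no stress test gives 187 − 10 = 177. Would deviate. ✗
Neither assignment is incentive-compatible.

None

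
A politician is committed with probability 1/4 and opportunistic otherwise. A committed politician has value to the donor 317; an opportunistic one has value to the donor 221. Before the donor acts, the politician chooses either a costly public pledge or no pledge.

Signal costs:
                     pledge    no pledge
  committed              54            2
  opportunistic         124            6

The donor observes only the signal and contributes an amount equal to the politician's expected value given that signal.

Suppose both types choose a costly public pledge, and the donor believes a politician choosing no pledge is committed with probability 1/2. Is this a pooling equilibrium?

No

On the equilibrium path (pledge) the donor holds the prior 1/4 and pays 1/4·317 + 3/4·221 = 245. Off-path (no pledge) belief 1/2 gives 1/2·317 + 1/2·221 = 269.
Committed: pledge gives 245 − 54 = 191; no pledge gives 269 − 2 = 267. Deviates. ✗
Opportunistic: pledge gives 245 − 124 = 121; no pledge gives 269 − 6 = 263. Deviates. ✗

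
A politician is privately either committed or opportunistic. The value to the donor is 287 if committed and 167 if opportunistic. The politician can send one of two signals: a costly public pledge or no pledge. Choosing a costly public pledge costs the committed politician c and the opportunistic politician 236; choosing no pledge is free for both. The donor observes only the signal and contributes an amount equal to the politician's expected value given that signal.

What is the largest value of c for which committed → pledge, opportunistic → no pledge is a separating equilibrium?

Under separation: pledge → committed (pays 287); no pledge → opportunistic (pays 167).
Opportunistic: 167 − 0 = 167 ≥ 287 − 236 = 51. Holds regardless of c. ✓
Committed: 287 − c ≥ 167 − 0, so c ≤ 287 − 167 = 120.

120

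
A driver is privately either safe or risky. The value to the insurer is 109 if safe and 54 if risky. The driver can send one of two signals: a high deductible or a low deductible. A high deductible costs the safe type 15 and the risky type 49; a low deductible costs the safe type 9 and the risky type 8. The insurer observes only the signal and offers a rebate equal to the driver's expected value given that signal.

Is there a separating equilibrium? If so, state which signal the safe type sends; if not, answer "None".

None

Try safe → high deductible, risky → low deductible:
  If types separate, high deductible earns payment 109 and low deductible earns 54.
  Safe: high deductible gives 109 − 15 = 94; low deductible gives 54 − 9 = 45. No deviation. ✓
  Risky: low deductible gives 54 − 8 = 46; high deductible gives 109 − 49 = 60. Would deviate. ✗
Try safe → low deductible, risky → high deductible:
  If types separate, low deductible earns payment 109 and high deductible earns 54.
  Safe: low deductible gives 109 − 9 = 100; high deductible gives 54 − 15 = 39. No deviation. ✓
  Risky: high deductible gives 54 − 49 = 5; low deductible gives 109 − 8 = 101. Would deviate. ✗
Neither assignment is incentive-compatible.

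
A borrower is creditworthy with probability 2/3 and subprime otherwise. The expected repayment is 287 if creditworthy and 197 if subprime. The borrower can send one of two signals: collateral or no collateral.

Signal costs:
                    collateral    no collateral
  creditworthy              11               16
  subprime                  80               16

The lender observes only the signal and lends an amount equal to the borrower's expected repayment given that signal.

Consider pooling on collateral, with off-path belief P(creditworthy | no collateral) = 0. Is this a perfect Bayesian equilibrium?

At the pooled signal (collateral) the lender holds the prior 2/3 and pays 2/3·287 + 1/3·197 = 257. Off-path (no collateral) belief 0 gives 0·287 + 1·197 = 197.
Creditworthy: collateral gives 257 − 11 = 246; no collateral gives 197 − 16 = 181. Stays. ✓
Subprime: collateral gives 257 − 80 = 177; no collateral gives 197 − 16 = 181. Deviates. ✗

No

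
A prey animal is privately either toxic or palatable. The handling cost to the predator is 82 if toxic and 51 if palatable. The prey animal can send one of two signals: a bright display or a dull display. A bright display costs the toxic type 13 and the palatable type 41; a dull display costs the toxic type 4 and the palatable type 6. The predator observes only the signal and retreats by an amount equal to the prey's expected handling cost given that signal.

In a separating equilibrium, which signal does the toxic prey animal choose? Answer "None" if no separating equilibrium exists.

Try toxic → bright display, palatable → dull display:
  Under separation the predator infers type exactly: bright display → toxic (pays 82), dull display → palatable (pays 51).
  Toxic: bright display gives 82 − 13 = 69; dull display gives 51 − 4 = 47. No deviation. ✓
  Palatable: dull display gives 51 − 6 = 45; bright display gives 82 − 41 = 41. No deviation. ✓
Both hold — the toxic type sends bright display.

bright display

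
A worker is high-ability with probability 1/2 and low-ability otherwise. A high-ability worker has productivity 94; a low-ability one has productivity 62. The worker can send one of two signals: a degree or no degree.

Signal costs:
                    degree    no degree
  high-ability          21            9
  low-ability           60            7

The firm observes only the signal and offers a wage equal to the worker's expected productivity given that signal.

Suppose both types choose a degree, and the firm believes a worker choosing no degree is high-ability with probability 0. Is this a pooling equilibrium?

At the pooled signal (degree) the firm holds the prior 1/2 and pays 1/2·94 + 1/2·62 = 78. Off-path (no degree) belief 0 gives 0·94 + 1·62 = 62.
High-ability: degree gives 78 − 21 = 57; no degree gives 62 − 9 = 53. Stays. ✓
Low-ability: degree gives 78 − 60 = 18; no degree gives 62 − 7 = 55. Deviates. ✗

No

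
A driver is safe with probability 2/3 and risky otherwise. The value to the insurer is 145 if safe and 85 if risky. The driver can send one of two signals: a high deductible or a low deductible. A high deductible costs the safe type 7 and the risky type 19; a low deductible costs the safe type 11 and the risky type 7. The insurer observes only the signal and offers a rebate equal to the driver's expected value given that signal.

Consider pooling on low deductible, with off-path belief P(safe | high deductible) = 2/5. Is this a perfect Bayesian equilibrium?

Yes

On the equilibrium path (low deductible) the insurer holds the prior 2/3 and pays 2/3·145 + 1/3·85 = 125. Off-path (high deductible) belief 2/5 gives 2/5·145 + 3/5·85 = 109.
Safe: low deductible gives 125 − 11 = 114; high deductible gives 109 − 7 = 102. Stays. ✓
Risky: low deductible gives 125 − 7 = 118; high deductible gives 109 − 19 = 90. Stays. ✓
Beliefs are Bayes-consistent on-path and both types best-respond.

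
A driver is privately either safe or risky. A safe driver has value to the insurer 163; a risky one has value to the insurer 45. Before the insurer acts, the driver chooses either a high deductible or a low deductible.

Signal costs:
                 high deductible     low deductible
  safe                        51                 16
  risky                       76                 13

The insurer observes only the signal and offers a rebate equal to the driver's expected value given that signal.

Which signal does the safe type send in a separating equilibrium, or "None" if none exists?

None

Try safe → high deductible, risky → low deductible:
  Under separation the insurer infers type exactly: high deductible → safe (pays 163), low deductible → risky (pays 45).
  Safe: high deductible gives 163 − 51 = 112; low deductible gives 45 − 16 = 29. No deviation. ✓
  Risky: low deductible gives 45 − 13 = 32; high deductible gives 163 − 76 = 87. Would deviate. ✗
Try safe → low deductible, risky → high deductible:
  Under separation the insurer infers type exactly: low deductible → safe (pays 163), high deductible → risky (pays 45).
  Safe: low deductible gives 163 − 16 = 147; high deductible gives 45 − 51 = -6. No deviation. ✓
  Risky: high deductible gives 45 − 76 = -31; low deductible gives 163 − 13 = 150. Would deviate. ✗
Neither assignment is incentive-compatible.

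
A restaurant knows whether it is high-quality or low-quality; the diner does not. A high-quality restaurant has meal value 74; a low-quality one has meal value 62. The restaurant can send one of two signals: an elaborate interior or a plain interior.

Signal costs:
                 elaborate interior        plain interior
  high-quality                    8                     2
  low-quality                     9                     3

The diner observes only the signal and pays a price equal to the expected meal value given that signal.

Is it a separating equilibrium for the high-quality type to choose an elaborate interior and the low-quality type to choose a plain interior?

No

If types separate, elaborate interior earns payment 74 and plain interior earns 62.
High-quality: elaborate interior gives 74 − 8 = 66; plain interior gives 62 − 2 = 60. No deviation. ✓
Low-quality: plain interior gives 62 − 3 = 59; elaborate interior gives 74 − 9 = 65. Would deviate. ✗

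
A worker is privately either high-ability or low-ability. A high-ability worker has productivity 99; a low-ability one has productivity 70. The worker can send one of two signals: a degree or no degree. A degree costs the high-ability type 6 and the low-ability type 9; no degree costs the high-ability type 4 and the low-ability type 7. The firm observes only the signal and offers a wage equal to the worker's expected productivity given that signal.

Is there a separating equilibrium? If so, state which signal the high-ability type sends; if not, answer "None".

None

Try high-ability → degree, low-ability → no degree:
  Under separation the firm infers type exactly: degree → high-ability (pays 99), no degree → low-ability (pays 70).
  High-ability: degree gives 99 − 6 = 93; no degree gives 70 − 4 = 66. No deviation. ✓
  Low-ability: no degree gives 70 − 7 = 63; degree gives 99 − 9 = 90. Would deviate. ✗
Try high-ability → no degree, low-ability → degree:
  Under separation the firm infers type exactly: no degree → high-ability (pays 99), degree → low-ability (pays 70).
  High-ability: no degree gives 99 − 4 = 95; degree gives 70 − 6 = 64. No deviation. ✓
  Low-ability: degree gives 70 − 9 = 61; no degree gives 99 − 7 = 92. Would deviate. ✗
Neither assignment is incentive-compatible.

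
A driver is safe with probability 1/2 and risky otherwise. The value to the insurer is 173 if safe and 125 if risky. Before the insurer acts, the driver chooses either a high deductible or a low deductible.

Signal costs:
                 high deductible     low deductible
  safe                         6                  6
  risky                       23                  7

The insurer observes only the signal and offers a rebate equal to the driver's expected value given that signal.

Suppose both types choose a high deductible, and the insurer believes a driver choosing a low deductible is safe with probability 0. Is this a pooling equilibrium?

Yes

At the pooled signal (high deductible) the insurer holds the prior 1/2 and pays 1/2·173 + 1/2·125 = 149. Off-path (low deductible) belief 0 gives 0·173 + 1·125 = 125.
Safe: high deductible gives 149 − 6 = 143; low deductible gives 125 − 6 = 119. Stays. ✓
Risky: high deductible gives 149 − 23 = 126; low deductible gives 125 − 7 = 118. Stays. ✓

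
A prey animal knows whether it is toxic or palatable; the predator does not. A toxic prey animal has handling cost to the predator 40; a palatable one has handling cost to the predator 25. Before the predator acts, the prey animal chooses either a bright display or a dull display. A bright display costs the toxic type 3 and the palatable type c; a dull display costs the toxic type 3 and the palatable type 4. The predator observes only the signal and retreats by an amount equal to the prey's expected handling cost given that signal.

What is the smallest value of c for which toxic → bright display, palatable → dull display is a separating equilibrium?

19

Under separation: bright display → toxic (pays 40); dull display → palatable (pays 25).
Toxic: 40 − 3 = 37 ≥ 25 − 3 = 22. Holds regardless of c. ✓
Palatable: 25 − 4 ≥ 40 − c, so c ≥ 40 − 21 = 19.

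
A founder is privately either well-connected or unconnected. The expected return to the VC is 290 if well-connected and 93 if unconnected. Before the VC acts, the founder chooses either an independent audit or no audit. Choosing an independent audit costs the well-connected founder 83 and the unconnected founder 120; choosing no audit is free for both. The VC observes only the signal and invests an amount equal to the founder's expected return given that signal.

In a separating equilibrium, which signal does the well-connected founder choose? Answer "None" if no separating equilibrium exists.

Try well-connected → audit, unconnected → no audit:
  Under separation the VC infers type exactly: audit → well-connected (pays 290), no audit → unconnected (pays 93).
  Well-connected: audit gives 290 − 83 = 207; no audit gives 93 − 0 = 93. No deviation. ✓
  Unconnected: no audit gives 93 − 0 = 93; audit gives 290 − 120 = 170. Would deviate. ✗
Try well-connected → no audit, unconnected → audit:
  Under separation the VC infers type exactly: no audit → well-connected (pays 290), audit → unconnected (pays 93).
  Well-connected: no audit gives 290 − 0 = 290; audit gives 93 − 83 = 10. No deviation. ✓
  Unconnected: audit gives 93 − 120 = -27; no audit gives 290 − 0 = 290. Would deviate. ✗
Neither assignment is incentive-compatible.

None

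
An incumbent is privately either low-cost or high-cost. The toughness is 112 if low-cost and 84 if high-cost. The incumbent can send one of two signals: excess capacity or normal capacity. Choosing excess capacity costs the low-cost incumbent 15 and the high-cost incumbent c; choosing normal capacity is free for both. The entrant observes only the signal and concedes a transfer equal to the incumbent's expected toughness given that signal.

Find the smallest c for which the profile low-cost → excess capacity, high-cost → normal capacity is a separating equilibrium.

28

Under separation: excess capacity → low-cost (pays 112); normal capacity → high-cost (pays 84).
Low-cost: 112 − 15 = 97 ≥ 84 − 0 = 84. Holds regardless of c. ✓
High-cost: 84 − 0 ≥ 112 − c, so c ≥ 112 − 84 = 28.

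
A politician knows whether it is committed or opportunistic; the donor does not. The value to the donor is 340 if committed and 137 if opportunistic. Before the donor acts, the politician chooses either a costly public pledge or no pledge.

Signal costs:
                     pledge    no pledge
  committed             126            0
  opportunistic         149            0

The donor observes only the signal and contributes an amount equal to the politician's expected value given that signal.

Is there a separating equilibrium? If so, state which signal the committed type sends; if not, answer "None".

Try committed → pledge, opportunistic → no pledge:
  Under separation the donor infers type exactly: pledge → committed (pays 340), no pledge → opportunistic (pays 137).
  Committed: pledge gives 340 − 126 = 214; no pledge gives 137 − 0 = 137. No deviation. ✓
  Opportunistic: no pledge gives 137 − 0 = 137; pledge gives 340 − 149 = 191. Would deviate. ✗
Try committed → no pledge, opportunistic → pledge:
  Under separation the donor infers type exactly: no pledge → committed (pays 340), pledge → opportunistic (pays 137).
  Committed: no pledge gives 340 − 0 = 340; pledge gives 137 − 126 = 11. No deviation. ✓
  Opportunistic: pledge gives 137 − 149 = -12; no pledge gives 340 − 0 = 340. Would deviate. ✗
Neither assignment is incentive-compatible.

None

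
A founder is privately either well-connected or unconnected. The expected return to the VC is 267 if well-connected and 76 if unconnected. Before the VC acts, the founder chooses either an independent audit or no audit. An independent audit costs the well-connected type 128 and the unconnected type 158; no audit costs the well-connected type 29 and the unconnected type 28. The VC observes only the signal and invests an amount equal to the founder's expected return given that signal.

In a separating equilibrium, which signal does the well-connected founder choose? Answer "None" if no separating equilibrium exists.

Try well-connected → audit, unconnected → no audit:
  If types separate, audit earns payment 267 and no audit earns 76.
  Well-connected: audit gives 267 − 128 = 139; no audit gives 76 − 29 = 47. No deviation. ✓
  Unconnected: no audit gives 76 − 28 = 48; audit gives 267 − 158 = 109. Would deviate. ✗
Try well-connected → no audit, unconnected → audit:
  If types separate, no audit earns payment 267 and audit earns 76.
  Well-connected: no audit gives 267 − 29 = 238; audit gives 76 − 128 = -52. No deviation. ✓
  Unconnected: audit gives 76 − 158 = -82; no audit gives 267 − 28 = 239. Would deviate. ✗
Neither assignment is incentive-compatible.

None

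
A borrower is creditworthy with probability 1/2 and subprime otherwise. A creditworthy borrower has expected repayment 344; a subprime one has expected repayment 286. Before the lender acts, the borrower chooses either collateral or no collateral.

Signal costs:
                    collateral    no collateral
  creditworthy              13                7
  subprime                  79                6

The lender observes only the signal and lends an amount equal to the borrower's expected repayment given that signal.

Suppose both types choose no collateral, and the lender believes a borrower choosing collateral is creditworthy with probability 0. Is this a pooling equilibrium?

At the pooled signal (no collateral) the lender holds the prior 1/2 and pays 1/2·344 + 1/2·286 = 315. Off-path (collateral) belief 0 gives 0·344 + 1·286 = 286.
Creditworthy: no collateral gives 315 − 7 = 308; collateral gives 286 − 13 = 273. Stays. ✓
Subprime: no collateral gives 315 − 6 = 309; collateral gives 286 − 79 = 207. Stays. ✓

Yes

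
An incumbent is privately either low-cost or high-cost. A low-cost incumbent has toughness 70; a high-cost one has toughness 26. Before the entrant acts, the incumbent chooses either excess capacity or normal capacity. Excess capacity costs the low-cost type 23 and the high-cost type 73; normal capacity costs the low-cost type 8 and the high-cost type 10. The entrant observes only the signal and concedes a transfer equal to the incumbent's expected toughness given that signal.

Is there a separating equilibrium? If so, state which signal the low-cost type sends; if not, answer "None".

Try low-cost → excess capacity, high-cost → normal capacity:
  If types separate, excess capacity earns payment 70 and normal capacity earns 26.
  Low-cost: excess capacity gives 70 − 23 = 47; normal capacity gives 26 − 8 = 18. No deviation. ✓
  High-cost: normal capacity gives 26 − 10 = 16; excess capacity gives 70 − 73 = -3. No deviation. ✓
Both hold — the low-cost type sends excess capacity.

excess capacity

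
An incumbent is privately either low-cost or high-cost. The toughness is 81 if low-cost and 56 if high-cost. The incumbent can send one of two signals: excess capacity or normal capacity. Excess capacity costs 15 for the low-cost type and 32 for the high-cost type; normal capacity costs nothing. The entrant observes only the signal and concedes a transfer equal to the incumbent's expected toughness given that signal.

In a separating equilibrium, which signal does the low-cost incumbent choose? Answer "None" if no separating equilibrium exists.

Try low-cost → excess capacity, high-cost → normal capacity:
  If types separate, excess capacity earns payment 81 and normal capacity earns 56.
  Low-cost: excess capacity gives 81 − 15 = 66; normal capacity gives 56 − 0 = 56. No deviation. ✓
  High-cost: normal capacity gives 56 − 0 = 56; excess capacity gives 81 − 32 = 49. No deviation. ✓
Both hold — the low-cost type sends excess capacity.

excess capacity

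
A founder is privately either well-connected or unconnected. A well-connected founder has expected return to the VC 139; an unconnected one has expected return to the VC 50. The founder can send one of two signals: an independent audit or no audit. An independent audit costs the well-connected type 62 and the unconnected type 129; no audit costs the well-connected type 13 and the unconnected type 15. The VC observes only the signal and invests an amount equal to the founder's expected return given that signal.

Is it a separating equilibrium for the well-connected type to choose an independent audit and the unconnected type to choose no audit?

Under separation the VC infers type exactly: audit → well-connected (pays 139), no audit → unconnected (pays 50).
Well-connected: audit gives 139 − 62 = 77; no audit gives 50 − 13 = 37. No deviation. ✓
Unconnected: no audit gives 50 − 15 = 35; audit gives 139 − 129 = 10. No deviation. ✓
Both incentive constraints hold.

Yes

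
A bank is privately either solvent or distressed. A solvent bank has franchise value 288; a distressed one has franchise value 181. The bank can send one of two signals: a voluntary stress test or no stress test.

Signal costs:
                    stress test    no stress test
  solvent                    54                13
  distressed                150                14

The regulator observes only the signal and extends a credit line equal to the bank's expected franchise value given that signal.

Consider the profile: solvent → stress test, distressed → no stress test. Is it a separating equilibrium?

Yes

If types separate, stress test earns payment 288 and no stress test earns 181.
Solvent: stress test gives 288 − 54 = 234; no stress test gives 181 − 13 = 168. No deviation. ✓
Distressed: no stress test gives 181 − 14 = 167; stress test gives 288 − 150 = 138. No deviation. ✓
Neither type gains from mimicking the other.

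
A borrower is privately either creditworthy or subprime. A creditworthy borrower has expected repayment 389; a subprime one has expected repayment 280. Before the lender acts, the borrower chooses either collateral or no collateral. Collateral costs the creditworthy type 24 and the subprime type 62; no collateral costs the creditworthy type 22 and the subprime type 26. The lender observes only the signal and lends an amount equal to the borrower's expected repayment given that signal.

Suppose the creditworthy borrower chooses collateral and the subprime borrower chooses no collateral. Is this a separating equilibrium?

No

If types separate, collateral earns payment 389 and no collateral earns 280.
Creditworthy: collateral gives 389 − 24 = 365; no collateral gives 280 − 22 = 258. No deviation. ✓
Subprime: no collateral gives 280 − 26 = 254; collateral gives 389 − 62 = 327. Would deviate. ✗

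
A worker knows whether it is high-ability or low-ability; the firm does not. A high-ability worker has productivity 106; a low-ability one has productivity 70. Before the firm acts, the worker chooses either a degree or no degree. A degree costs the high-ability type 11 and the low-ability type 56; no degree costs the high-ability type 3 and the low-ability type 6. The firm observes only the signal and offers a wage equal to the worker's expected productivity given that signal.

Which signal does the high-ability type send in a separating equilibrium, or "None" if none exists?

degree

Try high-ability → degree, low-ability → no degree:
  If types separate, degree earns payment 106 and no degree earns 70.
  High-ability: degree gives 106 − 11 = 95; no degree gives 70 − 3 = 67. No deviation. ✓
  Low-ability: no degree gives 70 − 6 = 64; degree gives 106 − 56 = 50. No deviation. ✓
Both hold — the high-ability type sends degree.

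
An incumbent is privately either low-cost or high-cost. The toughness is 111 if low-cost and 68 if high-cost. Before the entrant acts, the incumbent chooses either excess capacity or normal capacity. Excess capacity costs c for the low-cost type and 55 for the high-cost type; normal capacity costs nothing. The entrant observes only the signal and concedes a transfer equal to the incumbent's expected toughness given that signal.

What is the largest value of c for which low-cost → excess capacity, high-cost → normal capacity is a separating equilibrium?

Under separation: excess capacity → low-cost (pays 111); normal capacity → high-cost (pays 68).
High-cost: 68 − 0 = 68 ≥ 111 − 55 = 56. Holds regardless of c. ✓
Low-cost: 111 − c ≥ 68 − 0, so c ≤ 111 − 68 = 43.

43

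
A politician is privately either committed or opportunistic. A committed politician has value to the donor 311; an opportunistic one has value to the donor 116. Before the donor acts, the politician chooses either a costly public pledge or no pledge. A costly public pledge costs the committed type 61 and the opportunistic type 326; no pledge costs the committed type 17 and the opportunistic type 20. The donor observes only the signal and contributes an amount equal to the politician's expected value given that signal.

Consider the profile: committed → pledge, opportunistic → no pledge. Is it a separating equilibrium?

Yes

If types separate, pledge earns payment 311 and no pledge earns 116.
Committed: pledge gives 311 − 61 = 250; no pledge gives 116 − 17 = 99. No deviation. ✓
Opportunistic: no pledge gives 116 − 20 = 96; pledge gives 311 − 326 = -15. No deviation. ✓
Neither type gains from mimicking the other.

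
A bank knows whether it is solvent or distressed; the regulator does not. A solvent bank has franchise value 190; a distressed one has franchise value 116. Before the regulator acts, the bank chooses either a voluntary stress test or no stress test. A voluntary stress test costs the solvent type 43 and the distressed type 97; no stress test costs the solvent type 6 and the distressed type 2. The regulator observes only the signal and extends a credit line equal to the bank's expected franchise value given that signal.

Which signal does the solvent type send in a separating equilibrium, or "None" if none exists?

stress test

Try solvent → stress test, distressed → no stress test:
  If types separate, stress test earns payment 190 and no stress test earns 116.
  Solvent: stress test gives 190 − 43 = 147; no stress test gives 116 − 6 = 110. No deviation. ✓
  Distressed: no stress test gives 116 − 2 = 114; stress test gives 190 − 97 = 93. No deviation. ✓
Both hold — the solvent type sends stress test.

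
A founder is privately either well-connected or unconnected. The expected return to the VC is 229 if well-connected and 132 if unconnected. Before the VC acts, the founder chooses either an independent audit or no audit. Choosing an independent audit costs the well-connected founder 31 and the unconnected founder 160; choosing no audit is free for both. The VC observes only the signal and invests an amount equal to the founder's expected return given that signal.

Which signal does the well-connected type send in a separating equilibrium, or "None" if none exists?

Try well-connected → audit, unconnected → no audit:
  If types separate, audit earns payment 229 and no audit earns 132.
  Well-connected: audit gives 229 − 31 = 198; no audit gives 132 − 0 = 132. No deviation. ✓
  Unconnected: no audit gives 132 − 0 = 132; audit gives 229 − 160 = 69. No deviation. ✓
Both hold — the well-connected type sends audit.

audit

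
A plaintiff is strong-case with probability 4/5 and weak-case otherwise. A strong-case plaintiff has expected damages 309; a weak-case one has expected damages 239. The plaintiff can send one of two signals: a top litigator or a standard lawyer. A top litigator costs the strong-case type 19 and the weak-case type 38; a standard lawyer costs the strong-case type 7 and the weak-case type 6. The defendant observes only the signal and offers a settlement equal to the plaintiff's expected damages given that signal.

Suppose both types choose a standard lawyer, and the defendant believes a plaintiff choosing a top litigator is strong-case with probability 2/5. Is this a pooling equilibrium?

Yes

At the pooled signal (standard lawyer) the defendant holds the prior 4/5 and pays 4/5·309 + 1/5·239 = 295. Off-path (top litigator) belief 2/5 gives 2/5·309 + 3/5·239 = 267.
Strong-case: standard lawyer gives 295 − 7 = 288; top litigator gives 267 − 19 = 248. Stays. ✓
Weak-case: standard lawyer gives 295 − 6 = 289; top litigator gives 267 − 38 = 229. Stays. ✓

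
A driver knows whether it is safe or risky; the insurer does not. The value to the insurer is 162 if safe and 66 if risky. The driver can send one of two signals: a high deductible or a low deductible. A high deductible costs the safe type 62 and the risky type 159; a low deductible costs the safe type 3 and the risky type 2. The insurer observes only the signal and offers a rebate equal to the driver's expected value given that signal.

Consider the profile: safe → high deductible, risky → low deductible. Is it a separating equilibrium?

Yes

If types separate, high deductible earns payment 162 and low deductible earns 66.
Safe: high deductible gives 162 − 62 = 100; low deductible gives 66 − 3 = 63. No deviation. ✓
Risky: low deductible gives 66 − 2 = 64; high deductible gives 162 − 159 = 3. No deviation. ✓
Neither type gains from mimicking the other.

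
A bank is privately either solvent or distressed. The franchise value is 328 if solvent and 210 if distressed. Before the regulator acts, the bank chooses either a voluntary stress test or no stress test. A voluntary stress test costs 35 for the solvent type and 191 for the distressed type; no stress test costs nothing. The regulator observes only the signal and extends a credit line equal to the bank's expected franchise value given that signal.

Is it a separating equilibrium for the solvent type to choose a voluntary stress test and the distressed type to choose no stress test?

Yes

If types separate, stress test earns payment 328 and no stress test earns 210.
Solvent: stress test gives 328 − 35 = 293; no stress test gives 210 − 0 = 210. No deviation. ✓
Distressed: no stress test gives 210 − 0 = 210; stress test gives 328 − 191 = 137. No deviation. ✓
Neither type gains from mimicking the other.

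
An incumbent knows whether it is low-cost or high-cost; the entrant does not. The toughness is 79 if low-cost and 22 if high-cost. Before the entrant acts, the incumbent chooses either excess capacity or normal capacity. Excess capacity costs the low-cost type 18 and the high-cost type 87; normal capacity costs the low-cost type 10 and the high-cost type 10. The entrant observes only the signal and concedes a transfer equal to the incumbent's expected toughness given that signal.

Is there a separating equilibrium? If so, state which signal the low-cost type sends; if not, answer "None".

excess capacity

Try low-cost → excess capacity, high-cost → normal capacity:
  Under separation the entrant infers type exactly: excess capacity → low-cost (pays 79), normal capacity → high-cost (pays 22).
  Low-cost: excess capacity gives 79 − 18 = 61; normal capacity gives 22 − 10 = 12. No deviation. ✓
  High-cost: normal capacity gives 22 − 10 = 12; excess capacity gives 79 − 87 = -8. No deviation. ✓
Both hold — the low-cost type sends excess capacity.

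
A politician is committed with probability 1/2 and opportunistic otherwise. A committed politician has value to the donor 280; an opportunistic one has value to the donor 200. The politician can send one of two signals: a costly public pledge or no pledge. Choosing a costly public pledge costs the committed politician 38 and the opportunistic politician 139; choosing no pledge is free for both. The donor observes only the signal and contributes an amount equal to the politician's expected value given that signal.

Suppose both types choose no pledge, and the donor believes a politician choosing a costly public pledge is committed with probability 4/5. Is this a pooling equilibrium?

Yes

On the equilibrium path (no pledge) the donor holds the prior 1/2 and pays 1/2·280 + 1/2·200 = 240. Off-path (pledge) belief 4/5 gives 4/5·280 + 1/5·200 = 264.
Committed: no pledge gives 240 − 0 = 240; pledge gives 264 − 38 = 226. Stays. ✓
Opportunistic: no pledge gives 240 − 0 = 240; pledge gives 264 − 139 = 125. Stays. ✓
Beliefs are Bayes-consistent on-path and both types best-respond.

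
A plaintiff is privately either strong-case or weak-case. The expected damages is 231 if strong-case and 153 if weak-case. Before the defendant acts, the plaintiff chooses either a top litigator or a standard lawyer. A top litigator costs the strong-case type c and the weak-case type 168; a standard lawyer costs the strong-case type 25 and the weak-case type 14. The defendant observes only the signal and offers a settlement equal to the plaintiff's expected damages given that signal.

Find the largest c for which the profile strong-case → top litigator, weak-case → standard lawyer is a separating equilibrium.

103

Under separation: top litigator → strong-case (pays 231); standard lawyer → weak-case (pays 153).
Weak-case: 153 − 14 = 139 ≥ 231 − 168 = 63. Holds regardless of c. ✓
Strong-case: 231 − c ≥ 153 − 25, so c ≤ 231 − 128 = 103.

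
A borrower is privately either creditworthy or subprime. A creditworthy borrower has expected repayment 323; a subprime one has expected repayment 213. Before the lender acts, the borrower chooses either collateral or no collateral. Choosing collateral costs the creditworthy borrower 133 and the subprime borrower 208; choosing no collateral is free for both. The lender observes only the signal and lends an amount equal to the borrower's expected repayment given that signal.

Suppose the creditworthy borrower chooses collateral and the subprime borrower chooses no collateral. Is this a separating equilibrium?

If types separate, collateral earns payment 323 and no collateral earns 213.
Creditworthy: collateral gives 323 − 133 = 190; no collateral gives 213 − 0 = 213. Would deviate. ✗
Subprime: no collateral gives 213 − 0 = 213; collateral gives 323 − 208 = 115. No deviation. ✓

No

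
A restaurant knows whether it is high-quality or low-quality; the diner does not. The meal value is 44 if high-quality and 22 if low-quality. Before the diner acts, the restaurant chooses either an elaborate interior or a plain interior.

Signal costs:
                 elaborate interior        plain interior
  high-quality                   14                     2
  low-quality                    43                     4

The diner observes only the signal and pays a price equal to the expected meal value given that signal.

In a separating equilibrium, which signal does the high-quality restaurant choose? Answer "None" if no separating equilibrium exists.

elaborate interior

Try high-quality → elaborate interior, low-quality → plain interior:
  Under separation the diner infers type exactly: elaborate interior → high-quality (pays 44), plain interior → low-quality (pays 22).
  High-quality: elaborate interior gives 44 − 14 = 30; plain interior gives 22 − 2 = 20. No deviation. ✓
  Low-quality: plain interior gives 22 − 4 = 18; elaborate interior gives 44 − 43 = 1. No deviation. ✓
Both hold — the high-quality type sends elaborate interior.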